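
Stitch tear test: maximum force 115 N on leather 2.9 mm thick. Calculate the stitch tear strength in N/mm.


Stitch tear strength = force / thickness
STS = 115 / 2.9 = 39.7 N/mm


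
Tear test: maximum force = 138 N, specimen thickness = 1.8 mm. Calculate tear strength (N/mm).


Tear strength = force / thickness
Tear = 138 / 1.8 = 76.7 N/mm


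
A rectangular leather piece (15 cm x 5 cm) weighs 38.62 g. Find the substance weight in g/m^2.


5149.3 g/m^2

Area = 15 x 5 = 75 cm^2
SW = 38.62 / 75 x 10000 = 5149.3 g/m^2


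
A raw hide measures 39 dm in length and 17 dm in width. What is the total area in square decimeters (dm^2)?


Area = length x width
Area = 39 x 17 = 663 dm^2


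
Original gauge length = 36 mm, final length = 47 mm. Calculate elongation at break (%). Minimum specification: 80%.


Extension = 47 - 36 = 11 mm
Elongation = 11 / 36 x 100 = 30.6%
Minimum required: 80%
Meets specification: No


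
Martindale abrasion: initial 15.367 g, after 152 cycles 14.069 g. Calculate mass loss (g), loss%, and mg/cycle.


Loss = 15.367 - 14.069 = 1.298 g
Loss% = 1.298 / 15.367 x 100 = 8.45%
Rate = 1.298 / 152 x 1000 = 8.539 mg/cycle


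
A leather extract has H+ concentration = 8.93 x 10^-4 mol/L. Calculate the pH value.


pH = 3.05


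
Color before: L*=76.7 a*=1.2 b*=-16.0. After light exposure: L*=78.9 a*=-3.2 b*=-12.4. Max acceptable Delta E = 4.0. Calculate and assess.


Delta E = 6.10
Passes: No


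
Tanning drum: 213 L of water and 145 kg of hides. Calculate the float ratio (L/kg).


1.5


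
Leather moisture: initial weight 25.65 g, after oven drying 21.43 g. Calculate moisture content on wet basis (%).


16.5%


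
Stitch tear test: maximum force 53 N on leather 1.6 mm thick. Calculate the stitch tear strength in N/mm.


Stitch tear strength = force / thickness
STS = 53 / 1.6 = 33.1 N/mm


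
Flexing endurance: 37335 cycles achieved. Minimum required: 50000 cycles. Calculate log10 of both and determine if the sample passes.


Achieved: log10 = 4.57
Required: log10 = 4.70
Passes: No

log10(37335) = 4.57
log10(50000) = 4.70
Passes: No


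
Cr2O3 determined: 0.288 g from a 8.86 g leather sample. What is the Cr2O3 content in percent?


Cr2O3% = 0.288 / 8.86 x 100
Cr2O3% = 3.25%


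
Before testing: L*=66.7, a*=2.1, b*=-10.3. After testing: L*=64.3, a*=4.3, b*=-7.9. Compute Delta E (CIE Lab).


dL = 64.3 - 66.7 = -2.4
da = 4.3 - 2.1 = 2.2
db = -7.9 - (-10.3) = 2.4
dE = sqrt((-2.4)^2 + (2.2)^2 + (2.4)^2) = 4.04


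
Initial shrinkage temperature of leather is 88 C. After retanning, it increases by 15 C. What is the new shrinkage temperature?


New Ts = 88 + 15 = 103 C


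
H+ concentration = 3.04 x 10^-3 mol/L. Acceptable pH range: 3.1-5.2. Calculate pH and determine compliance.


pH = -log10(3.04 x 10^-3) = 2.52
Range: 3.1 to 5.2
Compliant: No


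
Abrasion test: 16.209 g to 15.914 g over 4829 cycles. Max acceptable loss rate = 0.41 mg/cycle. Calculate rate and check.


Rate = 0.061 mg/cycle
Passes: Yes

Loss = 16.209 - 15.914 = 0.295 g
Rate = 0.295 g / 4829 cycles x 1000 = 0.061 mg/cycle
Max = 0.41 mg/cycle
Passes: Yes


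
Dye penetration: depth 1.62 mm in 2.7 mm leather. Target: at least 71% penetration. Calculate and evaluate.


Penetration = 60.0%
Meets target: No

Penetration = 1.62 / 2.7 x 100 = 60.0%
Target: 71%
Meets target: No


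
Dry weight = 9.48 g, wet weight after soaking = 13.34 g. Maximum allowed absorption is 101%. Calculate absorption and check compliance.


WA = (13.34 - 9.48) / 9.48 x 100 = 40.7%
Maximum allowed: 101%
Compliant: Yes


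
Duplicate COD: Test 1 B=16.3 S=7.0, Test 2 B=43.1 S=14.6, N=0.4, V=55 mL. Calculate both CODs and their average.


COD1 = (16.3 - 7.0) x 0.4 x 8000 / 55 = 541.1 mg/L
COD2 = (43.1 - 14.6) x 0.4 x 8000 / 55 = 1658.2 mg/L
Average = (541.1 + 1658.2) / 2 = 1099.7 mg/L


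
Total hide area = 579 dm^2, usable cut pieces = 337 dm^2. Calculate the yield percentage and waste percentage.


Yield = 337 / 579 x 100 = 58.2%
Waste = 579 - 337 = 242 dm^2
Waste% = 100 - 58.2 = 41.8%


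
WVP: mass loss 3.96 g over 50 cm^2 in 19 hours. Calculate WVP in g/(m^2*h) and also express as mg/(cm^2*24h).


WVP = 41.68 g/(m^2*h)
Daily rate = 100.04 mg/(cm^2*24h)

WVP = 3.96 / (50 x 19) x 10000 = 41.68 g/(m^2*h)
Mass loss in mg = 3.96 x 1000 = 3960 mg
Per cm^2 per 24h in mg: 3960 x 24 / (50 x 19) = 95040 / 950 = 100.04 mg/(cm^2*24h)


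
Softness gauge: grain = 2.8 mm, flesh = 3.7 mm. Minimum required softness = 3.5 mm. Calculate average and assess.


Average = (2.8 + 3.7) / 2 = 3.25 mm
Minimum = 3.5 mm
Meets requirement: No


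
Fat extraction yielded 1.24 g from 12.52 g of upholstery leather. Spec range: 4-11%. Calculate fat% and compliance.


Fat% = 1.24 / 12.52 x 100 = 9.9%
Spec range: 4-11%
Compliant: Yes


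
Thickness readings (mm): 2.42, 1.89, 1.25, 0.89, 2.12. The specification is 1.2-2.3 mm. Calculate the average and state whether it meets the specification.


Average = 1.71 mm
Within specification: Yes


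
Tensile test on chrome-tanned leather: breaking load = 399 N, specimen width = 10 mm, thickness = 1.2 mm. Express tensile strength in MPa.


33.25 MPa

Cross-section = 10 x 1.2 = 12.0 mm^2
TS = 399 / 12.0 = 33.25 MPa
(1 N/mm^2 = 1 MPa)


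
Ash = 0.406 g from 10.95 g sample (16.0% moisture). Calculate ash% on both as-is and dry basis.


As-is ash = 3.71%
Dry-basis ash = 4.41%

As-is ash% = 0.406 / 10.95 x 100 = 3.71%
Dry mass = 10.95 x (100 - 16.0) / 100 = 9.198 g
Dry-basis ash% = 0.406 / 9.198 x 100 = 4.41%


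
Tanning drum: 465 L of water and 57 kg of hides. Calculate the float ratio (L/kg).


8.2

Float ratio = water / hide weight
Ratio = 465 / 57 = 8.2


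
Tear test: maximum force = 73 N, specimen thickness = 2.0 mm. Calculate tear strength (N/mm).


36.5 N/mm


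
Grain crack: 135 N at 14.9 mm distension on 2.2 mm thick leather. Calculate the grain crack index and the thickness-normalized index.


Crack index = 135 / 14.9 = 9.1 N/mm
Normalized = 9.1 / 2.2 = 4.1 N/mm per mm


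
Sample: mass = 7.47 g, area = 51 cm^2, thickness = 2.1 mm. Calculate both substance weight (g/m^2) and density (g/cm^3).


Substance weight = 1464.7 g/m^2
Density = 0.697 g/cm^3

SW = 7.47 / 51 x 10000 = 1464.7 g/m^2
Volume = 51 x 2.1 / 10 = 10.71 cm^3
Density = 7.47 / 10.71 = 0.697 g/cm^3


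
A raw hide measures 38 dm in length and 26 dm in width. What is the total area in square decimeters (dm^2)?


988 dm^2

Area = length x width
Area = 38 x 26 = 988 dm^2


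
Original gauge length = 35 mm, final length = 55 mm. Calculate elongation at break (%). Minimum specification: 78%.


Elongation = 57.1%
Meets spec: No

Extension = 55 - 35 = 20 mm
Elongation = 20 / 35 x 100 = 57.1%
Minimum required: 78%
Meets specification: No


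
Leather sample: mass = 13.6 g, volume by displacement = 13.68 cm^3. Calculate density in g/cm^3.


0.994 g/cm^3


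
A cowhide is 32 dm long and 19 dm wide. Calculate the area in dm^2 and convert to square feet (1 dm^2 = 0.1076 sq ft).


Area = 32 x 19 = 608 dm^2
Conversion: 608 x 0.1076 = 65.42 sq ft


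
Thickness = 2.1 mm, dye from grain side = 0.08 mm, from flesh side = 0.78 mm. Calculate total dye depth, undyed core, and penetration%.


Total dyed = 0.08 + 0.78 = 0.86 mm
Undyed core = 2.1 - 0.86 = 1.24 mm
Penetration = 0.86 / 2.1 x 100 = 41.0%


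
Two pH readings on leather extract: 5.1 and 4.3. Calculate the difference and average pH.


Difference = 0.8
Average pH = 4.70


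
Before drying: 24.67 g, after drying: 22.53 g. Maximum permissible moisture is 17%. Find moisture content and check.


MC = (24.67 - 22.53) / 24.67 x 100 = 8.7%
Maximum: 17%
Acceptable: Yes


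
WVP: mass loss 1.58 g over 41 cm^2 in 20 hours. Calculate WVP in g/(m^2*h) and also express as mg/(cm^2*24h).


WVP = 19.27 g/(m^2*h)
Daily rate = 46.24 mg/(cm^2*24h)


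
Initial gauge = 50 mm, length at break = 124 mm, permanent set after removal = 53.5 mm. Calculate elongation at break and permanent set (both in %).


Elongation at break = 148.0%
Permanent set = 7.0%


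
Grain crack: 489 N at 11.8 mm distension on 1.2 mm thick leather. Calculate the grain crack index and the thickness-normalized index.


Crack index = 41.4 N/mm
Normalized index = 34.5 N/mm per mm


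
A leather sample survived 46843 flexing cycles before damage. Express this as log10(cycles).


4.67


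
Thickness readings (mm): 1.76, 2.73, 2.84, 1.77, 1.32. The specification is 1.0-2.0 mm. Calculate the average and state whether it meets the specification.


Sum = 10.42
Average = 10.42 / 5 = 2.08 mm
Specification range: 1.0 to 2.0 mm
Within spec: No


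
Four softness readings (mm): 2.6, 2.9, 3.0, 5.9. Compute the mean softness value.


Sum = 2.6 + 2.9 + 3.0 + 5.9
Mean = 14.4 / 4 = 3.60 mm


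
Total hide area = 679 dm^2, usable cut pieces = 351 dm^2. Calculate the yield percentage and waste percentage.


Yield = 351 / 679 x 100 = 51.7%
Waste = 679 - 351 = 328 dm^2
Waste% = 100 - 51.7 = 48.3%


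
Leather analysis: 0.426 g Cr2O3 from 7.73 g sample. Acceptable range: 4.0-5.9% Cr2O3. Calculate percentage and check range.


Cr2O3 = 5.51%
Within range: Yes


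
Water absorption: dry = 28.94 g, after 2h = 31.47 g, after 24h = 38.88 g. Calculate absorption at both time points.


2h absorption = 8.7%
24h absorption = 34.3%


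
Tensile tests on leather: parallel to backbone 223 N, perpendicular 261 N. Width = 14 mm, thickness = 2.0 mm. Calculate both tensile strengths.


Parallel = 7.96 N/mm^2
Perpendicular = 9.32 N/mm^2

Area = 14 x 2.0 = 28.0 mm^2
TS (parallel) = 223 / 28.0 = 7.96 N/mm^2
TS (perpendicular) = 261 / 28.0 = 9.32 N/mm^2


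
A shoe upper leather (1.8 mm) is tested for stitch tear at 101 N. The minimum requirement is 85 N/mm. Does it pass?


STS = 101 / 1.8 = 56.1 N/mm
Minimum required: 85 N/mm
Passes: No


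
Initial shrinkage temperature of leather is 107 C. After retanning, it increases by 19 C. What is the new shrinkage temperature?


New Ts = 107 + 19 = 126 C


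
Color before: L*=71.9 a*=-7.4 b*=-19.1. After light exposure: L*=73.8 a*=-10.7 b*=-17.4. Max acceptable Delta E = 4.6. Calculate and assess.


dL = 1.9, da = -3.3, db = 1.7
dE = sqrt((1.9)^2 + (-3.3)^2 + (1.7)^2) = 4.17
Max = 4.6
Passes: Yes


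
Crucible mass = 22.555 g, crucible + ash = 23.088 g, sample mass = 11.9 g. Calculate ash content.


Ash mass = 23.088 - 22.555 = 0.533 g
Ash% = 0.533 / 11.9 x 100 = 4.48%


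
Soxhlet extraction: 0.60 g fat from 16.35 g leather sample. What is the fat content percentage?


Fat content = 0.60 / 16.35 x 100
Fat = 3.7%


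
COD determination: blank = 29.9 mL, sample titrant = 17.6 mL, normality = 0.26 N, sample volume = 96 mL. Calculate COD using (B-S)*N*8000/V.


COD = (29.9 - 17.6) x 0.26 x 8000 / 96
COD = 12.3 x 0.26 x 8000 / 96
COD = 266.5 mg/L


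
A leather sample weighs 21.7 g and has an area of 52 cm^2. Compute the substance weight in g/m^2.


Substance weight = mass / area x 10000
SW = 21.7 / 52 x 10000
SW = 4173.1 g/m^2


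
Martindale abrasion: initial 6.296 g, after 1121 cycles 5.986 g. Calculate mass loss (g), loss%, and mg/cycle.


Loss = 6.296 - 5.986 = 0.310 g
Loss% = 0.310 / 6.296 x 100 = 4.92%
Rate = 0.310 / 1121 x 1000 = 0.277 mg/cycle


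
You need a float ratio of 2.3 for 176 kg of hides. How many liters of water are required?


404.8 L


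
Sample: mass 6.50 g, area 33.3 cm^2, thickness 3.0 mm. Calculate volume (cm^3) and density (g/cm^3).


Thickness in cm = 3.0 / 10 = 0.30 cm
Volume = 33.3 x 0.30 = 9.990 cm^3
Density = 6.50 / 9.990 = 0.651 g/cm^3


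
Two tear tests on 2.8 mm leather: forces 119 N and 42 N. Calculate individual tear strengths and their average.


Tear 1 = 119 / 2.8 = 42.5 N/mm
Tear 2 = 42 / 2.8 = 15.0 N/mm
Average = (42.5 + 15.0) / 2 = 28.8 N/mm


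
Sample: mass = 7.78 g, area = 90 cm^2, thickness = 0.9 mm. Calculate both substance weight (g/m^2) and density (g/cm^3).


SW = 7.78 / 90 x 10000 = 864.4 g/m^2
Volume = 90 x 0.9 / 10 = 8.10 cm^3
Density = 7.78 / 8.10 = 0.960 g/cm^3


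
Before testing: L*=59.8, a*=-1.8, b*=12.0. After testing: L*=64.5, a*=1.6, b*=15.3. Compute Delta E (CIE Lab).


dL = 64.5 - 59.8 = 4.7
da = 1.6 - (-1.8) = 3.4
db = 15.3 - 12.0 = 3.3
dE = sqrt((4.7)^2 + (3.4)^2 + (3.3)^2) = 6.67


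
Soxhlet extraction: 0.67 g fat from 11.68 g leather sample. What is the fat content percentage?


5.7%

Fat content = 0.67 / 11.68 x 100
Fat = 5.7%


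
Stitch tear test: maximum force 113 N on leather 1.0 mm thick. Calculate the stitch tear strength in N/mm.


113.0 N/mm


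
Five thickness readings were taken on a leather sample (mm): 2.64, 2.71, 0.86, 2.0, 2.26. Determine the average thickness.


Sum = 2.64 + 2.71 + 0.86 + 2.0 + 2.26 = 10.47
Average = 10.47 / 5 = 2.09 mm


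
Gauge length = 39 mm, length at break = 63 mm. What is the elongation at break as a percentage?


61.5%

Extension = 63 - 39 = 24 mm
Elongation = 24 / 39 x 100 = 61.5%


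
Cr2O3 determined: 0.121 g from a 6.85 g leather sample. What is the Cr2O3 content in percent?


1.77%

Cr2O3% = 0.121 / 6.85 x 100
Cr2O3% = 1.77%


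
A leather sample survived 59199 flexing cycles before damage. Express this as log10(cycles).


4.77


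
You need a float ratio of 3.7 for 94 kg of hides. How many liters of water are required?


Water = hide weight x target ratio
Water = 94 x 3.7 = 347.8 L


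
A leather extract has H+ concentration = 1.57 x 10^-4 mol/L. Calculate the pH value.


pH = 3.80

pH = -log10[H+]
pH = -log10(1.57 x 10^-4) = 3.80


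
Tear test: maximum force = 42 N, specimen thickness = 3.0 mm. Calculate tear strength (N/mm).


Tear strength = force / thickness
Tear = 42 / 3.0 = 14.0 N/mm


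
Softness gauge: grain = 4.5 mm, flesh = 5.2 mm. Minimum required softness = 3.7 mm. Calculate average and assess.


Average = (4.5 + 5.2) / 2 = 4.85 mm
Minimum = 3.7 mm
Meets requirement: Yes


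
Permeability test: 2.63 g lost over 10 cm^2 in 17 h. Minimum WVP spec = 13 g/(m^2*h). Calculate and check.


WVP = 154.71 g/(m^2*h)
Meets specification: Yes

WVP = 2.63 / (10 x 17) x 10000 = 154.71 g/(m^2*h)
Minimum: 13 g/(m^2*h)
Meets spec: Yes


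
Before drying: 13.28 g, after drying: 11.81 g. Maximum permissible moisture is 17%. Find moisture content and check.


MC = (13.28 - 11.81) / 13.28 x 100 = 11.1%
Maximum: 17%
Acceptable: Yes


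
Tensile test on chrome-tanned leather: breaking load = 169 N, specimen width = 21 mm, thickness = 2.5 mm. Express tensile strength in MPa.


3.22 MPa

Cross-section = 21 x 2.5 = 52.5 mm^2
TS = 169 / 52.5 = 3.22 MPa
(1 N/mm^2 = 1 MPa)


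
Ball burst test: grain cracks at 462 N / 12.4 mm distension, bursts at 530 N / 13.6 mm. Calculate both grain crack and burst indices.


Crack index = 37.3 N/mm
Burst index = 39.0 N/mm

Crack index = 462 / 12.4 = 37.3 N/mm
Burst index = 530 / 13.6 = 39.0 N/mm


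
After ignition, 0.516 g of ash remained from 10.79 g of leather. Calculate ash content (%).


Ash% = 0.516 / 10.79 x 100
Ash% = 4.78%


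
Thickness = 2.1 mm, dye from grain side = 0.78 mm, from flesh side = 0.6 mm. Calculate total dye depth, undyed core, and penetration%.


Total dyed = 1.38 mm
Undyed core = 0.72 mm
Penetration = 65.7%


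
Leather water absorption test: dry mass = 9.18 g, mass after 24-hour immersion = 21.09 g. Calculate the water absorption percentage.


Water absorbed = 21.09 - 9.18 = 11.91 g
WA% = 11.91 / 9.18 x 100 = 129.7%


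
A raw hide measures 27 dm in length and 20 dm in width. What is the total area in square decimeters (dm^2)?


540 dm^2

Area = length x width
Area = 27 x 20 = 540 dm^2


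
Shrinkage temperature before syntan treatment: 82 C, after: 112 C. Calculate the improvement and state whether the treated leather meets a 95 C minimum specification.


Improvement = 30 C
Meets 95 C spec: Yes


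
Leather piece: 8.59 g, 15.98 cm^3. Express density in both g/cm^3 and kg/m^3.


Density = 8.59 / 15.98 = 0.538 g/cm^3
Convert: 0.538 x 1000 = 538 kg/m^3


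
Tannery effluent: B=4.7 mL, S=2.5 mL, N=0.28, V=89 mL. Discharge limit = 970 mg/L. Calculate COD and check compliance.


COD = (4.7 - 2.5) x 0.28 x 8000 / 89 = 55.4 mg/L
Limit: 970 mg/L
Compliant: Yes


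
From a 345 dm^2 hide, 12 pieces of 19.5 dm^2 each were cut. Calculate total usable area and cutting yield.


Usable area = 234.0 dm^2
Yield = 67.8%


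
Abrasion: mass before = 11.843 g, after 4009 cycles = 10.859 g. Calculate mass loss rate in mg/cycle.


0.245 mg/cycle


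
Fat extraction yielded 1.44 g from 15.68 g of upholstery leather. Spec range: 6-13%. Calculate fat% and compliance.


Fat% = 1.44 / 15.68 x 100 = 9.2%
Spec range: 6-13%
Compliant: Yes


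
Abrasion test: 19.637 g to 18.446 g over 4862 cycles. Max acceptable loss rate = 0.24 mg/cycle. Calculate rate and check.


Rate = 0.245 mg/cycle
Passes: No

Loss = 19.637 - 18.446 = 1.191 g
Rate = 1.191 g / 4862 cycles x 1000 = 0.245 mg/cycle
Max = 0.24 mg/cycle
Passes: No


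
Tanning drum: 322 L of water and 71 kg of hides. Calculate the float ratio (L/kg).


Float ratio = water / hide weight
Ratio = 322 / 71 = 4.5


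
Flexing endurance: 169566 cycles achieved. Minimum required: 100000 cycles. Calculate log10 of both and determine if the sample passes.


Achieved: log10 = 5.23
Required: log10 = 5.00
Passes: Yes


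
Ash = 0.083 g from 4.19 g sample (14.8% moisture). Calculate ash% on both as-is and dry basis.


As-is ash = 1.98%
Dry-basis ash = 2.33%

As-is ash% = 0.083 / 4.19 x 100 = 1.98%
Dry mass = 4.19 x (100 - 14.8) / 100 = 3.56988 g
Dry-basis ash% = 0.083 / 3.56988 x 100 = 2.33%


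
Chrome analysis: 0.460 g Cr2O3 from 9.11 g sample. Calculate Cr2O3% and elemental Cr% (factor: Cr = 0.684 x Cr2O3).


Cr2O3% = 0.460 / 9.11 x 100 = 5.05%
Cr% = 5.05 x 0.684 = 3.45%


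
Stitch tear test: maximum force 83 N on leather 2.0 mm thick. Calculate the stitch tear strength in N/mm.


Stitch tear strength = force / thickness
STS = 83 / 2.0 = 41.5 N/mm


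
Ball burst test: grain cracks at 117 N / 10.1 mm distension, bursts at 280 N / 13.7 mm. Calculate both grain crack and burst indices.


Crack index = 117 / 10.1 = 11.6 N/mm
Burst index = 280 / 13.7 = 20.4 N/mm


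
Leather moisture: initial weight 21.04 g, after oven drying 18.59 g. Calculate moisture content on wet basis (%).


11.6%

Moisture = 21.04 - 18.59 = 2.45 g
MC = 2.45 / 21.04 x 100 = 11.6%


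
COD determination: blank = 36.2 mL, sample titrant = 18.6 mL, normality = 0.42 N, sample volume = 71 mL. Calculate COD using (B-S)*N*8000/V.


COD = (36.2 - 18.6) x 0.42 x 8000 / 71
COD = 17.6 x 0.42 x 8000 / 71
COD = 832.9 mg/L


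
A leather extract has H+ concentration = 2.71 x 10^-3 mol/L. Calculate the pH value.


pH = -log10[H+]
pH = -log10(2.71 x 10^-3) = 2.57


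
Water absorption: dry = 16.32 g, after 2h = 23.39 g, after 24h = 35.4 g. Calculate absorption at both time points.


WA (2h) = (23.39 - 16.32) / 16.32 x 100 = 43.3%
WA (24h) = (35.4 - 16.32) / 16.32 x 100 = 116.9%


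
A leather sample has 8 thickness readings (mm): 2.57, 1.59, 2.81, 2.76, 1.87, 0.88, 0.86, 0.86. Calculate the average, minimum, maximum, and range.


Average = 1.78 mm
Min = 0.86 mm
Max = 2.81 mm
Range = 1.95 mm


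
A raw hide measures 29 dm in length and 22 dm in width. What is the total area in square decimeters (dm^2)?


Area = length x width
Area = 29 x 22 = 638 dm^2


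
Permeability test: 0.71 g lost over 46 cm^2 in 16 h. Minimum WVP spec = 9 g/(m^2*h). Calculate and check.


WVP = 9.65 g/(m^2*h)
Meets specification: Yes


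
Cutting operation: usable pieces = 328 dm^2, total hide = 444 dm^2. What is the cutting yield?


73.9%

Yield = usable / total x 100
Yield = 328 / 444 x 100 = 73.9%


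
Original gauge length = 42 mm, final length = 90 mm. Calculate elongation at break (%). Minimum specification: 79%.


Extension = 90 - 42 = 48 mm
Elongation = 48 / 42 x 100 = 114.3%
Minimum required: 79%
Meets specification: Yes


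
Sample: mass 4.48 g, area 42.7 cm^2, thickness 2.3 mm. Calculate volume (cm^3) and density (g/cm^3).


Volume = 9.821 cm^3
Density = 0.456 g/cm^3

Thickness in cm = 2.3 / 10 = 0.23 cm
Volume = 42.7 x 0.23 = 9.821 cm^3
Density = 4.48 / 9.821 = 0.456 g/cm^3


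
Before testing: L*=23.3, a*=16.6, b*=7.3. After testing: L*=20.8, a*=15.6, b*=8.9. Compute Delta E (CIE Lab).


dL = 20.8 - 23.3 = -2.5
da = 15.6 - 16.6 = -1.0
db = 8.9 - 7.3 = 1.6
dE = sqrt((-2.5)^2 + (-1.0)^2 + (1.6)^2) = 3.13


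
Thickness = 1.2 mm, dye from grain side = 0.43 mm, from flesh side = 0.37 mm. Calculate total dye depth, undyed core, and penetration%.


Total dyed = 0.80 mm
Undyed core = 0.40 mm
Penetration = 66.7%

Total dyed = 0.43 + 0.37 = 0.80 mm
Undyed core = 1.2 - 0.80 = 0.40 mm
Penetration = 0.80 / 1.2 x 100 = 66.7%


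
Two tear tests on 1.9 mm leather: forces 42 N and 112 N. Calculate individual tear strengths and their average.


Tear 1 = 42 / 1.9 = 22.1 N/mm
Tear 2 = 112 / 1.9 = 58.9 N/mm
Average = (22.1 + 58.9) / 2 = 40.5 N/mm


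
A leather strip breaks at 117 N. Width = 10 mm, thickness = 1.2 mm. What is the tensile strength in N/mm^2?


9.75 N/mm^2


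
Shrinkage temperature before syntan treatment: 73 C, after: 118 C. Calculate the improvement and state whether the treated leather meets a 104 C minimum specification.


Improvement = 118 - 73 = 45 C
Spec check: 118 C >= 104 C? Yes


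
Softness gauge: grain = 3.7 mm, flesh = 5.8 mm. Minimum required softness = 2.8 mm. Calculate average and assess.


Average = (3.7 + 5.8) / 2 = 4.75 mm
Minimum = 2.8 mm
Meets requirement: Yes


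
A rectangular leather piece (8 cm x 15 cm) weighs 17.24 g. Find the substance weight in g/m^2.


Area = 8 x 15 = 120 cm^2
SW = 17.24 / 120 x 10000 = 1436.7 g/m^2


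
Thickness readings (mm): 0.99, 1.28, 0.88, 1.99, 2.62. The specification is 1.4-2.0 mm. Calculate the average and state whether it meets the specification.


Sum = 7.76
Average = 7.76 / 5 = 1.55 mm
Specification range: 1.4 to 2.0 mm
Within spec: Yes


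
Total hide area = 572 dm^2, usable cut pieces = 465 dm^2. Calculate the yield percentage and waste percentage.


Yield = 81.3%
Waste = 18.7%

Yield = 465 / 572 x 100 = 81.3%
Waste = 572 - 465 = 107 dm^2
Waste% = 100 - 81.3 = 18.7%


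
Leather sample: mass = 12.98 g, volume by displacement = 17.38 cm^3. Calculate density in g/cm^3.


0.747 g/cm^3


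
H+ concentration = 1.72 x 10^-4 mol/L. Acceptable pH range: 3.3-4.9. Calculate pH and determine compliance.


pH = -log10(1.72 x 10^-4) = 3.76
Range: 3.3 to 4.9
Compliant: Yes


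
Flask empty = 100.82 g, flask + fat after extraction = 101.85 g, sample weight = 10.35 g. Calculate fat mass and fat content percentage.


Fat mass = 101.85 - 100.82 = 1.03 g
Fat% = 1.03 / 10.35 x 100 = 10.0%


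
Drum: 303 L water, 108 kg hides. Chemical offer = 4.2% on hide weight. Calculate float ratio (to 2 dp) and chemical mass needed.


Float ratio = 303 / 108 = 2.81
Chemical = 108 x 4.2 / 100 = 4.536 kg


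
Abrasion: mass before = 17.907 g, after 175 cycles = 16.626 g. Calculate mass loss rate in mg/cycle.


7.320 mg/cycle


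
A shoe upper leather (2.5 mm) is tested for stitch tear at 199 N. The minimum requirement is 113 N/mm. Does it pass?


STS = 199 / 2.5 = 79.6 N/mm
Minimum required: 113 N/mm
Passes: No


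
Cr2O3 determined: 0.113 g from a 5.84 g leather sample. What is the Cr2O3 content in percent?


Cr2O3% = 0.113 / 5.84 x 100
Cr2O3% = 1.93%


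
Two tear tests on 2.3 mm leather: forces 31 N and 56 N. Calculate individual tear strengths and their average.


Tear 1 = 13.5 N/mm
Tear 2 = 24.3 N/mm
Average = 18.9 N/mm


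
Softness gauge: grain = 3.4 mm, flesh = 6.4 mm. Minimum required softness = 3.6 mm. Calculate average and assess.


Average softness = 4.90 mm
Meets requirement: Yes


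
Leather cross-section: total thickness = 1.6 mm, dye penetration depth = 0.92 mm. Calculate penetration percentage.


Penetration% = 0.92 / 1.6 x 100
Penetration = 57.5%


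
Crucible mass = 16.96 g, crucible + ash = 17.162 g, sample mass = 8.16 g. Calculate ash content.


Ash mass = 17.162 - 16.96 = 0.202 g
Ash% = 0.202 / 8.16 x 100 = 2.48%


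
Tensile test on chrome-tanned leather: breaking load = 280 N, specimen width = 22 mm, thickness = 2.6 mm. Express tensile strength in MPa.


4.90 MPa

Cross-section = 22 x 2.6 = 57.2 mm^2
TS = 280 / 57.2 = 4.90 MPa
(1 N/mm^2 = 1 MPa)


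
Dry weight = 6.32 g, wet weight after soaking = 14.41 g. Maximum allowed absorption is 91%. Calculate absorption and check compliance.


Absorption = 128.0%
Compliant: No

WA = (14.41 - 6.32) / 6.32 x 100 = 128.0%
Maximum allowed: 91%
Compliant: No


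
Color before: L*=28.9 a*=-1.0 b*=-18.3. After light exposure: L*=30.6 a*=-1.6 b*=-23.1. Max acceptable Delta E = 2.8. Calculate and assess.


Delta E = 5.13
Passes: No

dL = 1.7, da = -0.6, db = -4.8
dE = sqrt((1.7)^2 + (-0.6)^2 + (-4.8)^2) = 5.13
Max = 2.8
Passes: No


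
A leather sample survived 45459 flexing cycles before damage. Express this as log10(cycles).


4.66


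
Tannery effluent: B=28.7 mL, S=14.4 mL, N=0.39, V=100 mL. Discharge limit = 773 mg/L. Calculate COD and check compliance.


COD = (28.7 - 14.4) x 0.39 x 8000 / 100 = 446.2 mg/L
Limit: 773 mg/L
Compliant: Yes


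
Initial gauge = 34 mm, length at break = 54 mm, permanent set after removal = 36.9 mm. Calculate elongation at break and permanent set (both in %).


Elongation at break = 58.8%
Permanent set = 8.5%

Elongation at break = (54 - 34) / 34 x 100 = 58.8%
Permanent set = (36.9 - 34) / 34 x 100 = 8.5%


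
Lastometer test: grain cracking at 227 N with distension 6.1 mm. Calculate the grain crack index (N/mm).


Grain crack index = force / distension
Index = 227 / 6.1 = 37.2 N/mm


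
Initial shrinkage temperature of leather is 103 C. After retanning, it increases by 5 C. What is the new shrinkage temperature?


108 C

New Ts = 103 + 5 = 108 C


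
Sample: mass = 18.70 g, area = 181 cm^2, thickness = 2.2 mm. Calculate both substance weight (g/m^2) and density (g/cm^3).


SW = 18.70 / 181 x 10000 = 1033.1 g/m^2
Volume = 181 x 2.2 / 10 = 39.82 cm^3
Density = 18.70 / 39.82 = 0.470 g/cm^3


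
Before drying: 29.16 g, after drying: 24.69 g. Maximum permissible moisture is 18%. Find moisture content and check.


Moisture content = 15.3%
Acceptable: Yes

MC = (29.16 - 24.69) / 29.16 x 100 = 15.3%
Maximum: 18%
Acceptable: Yes


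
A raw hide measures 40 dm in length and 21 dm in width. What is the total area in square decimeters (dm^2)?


Area = length x width
Area = 40 x 21 = 840 dm^2


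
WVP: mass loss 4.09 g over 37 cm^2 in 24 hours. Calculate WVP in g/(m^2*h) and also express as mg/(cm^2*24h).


WVP = 4.09 / (37 x 24) x 10000 = 46.06 g/(m^2*h)
Mass loss in mg = 4.09 x 1000 = 4090 mg
Per cm^2 per 24h in mg: 4090 x 24 / (37 x 24) = 98160 / 888 = 110.54 mg/(cm^2*24h)


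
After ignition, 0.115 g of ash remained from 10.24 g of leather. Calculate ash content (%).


Ash% = 0.115 / 10.24 x 100
Ash% = 1.12%


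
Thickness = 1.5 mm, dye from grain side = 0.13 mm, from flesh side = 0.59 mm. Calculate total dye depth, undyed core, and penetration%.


Total dyed = 0.13 + 0.59 = 0.72 mm
Undyed core = 1.5 - 0.72 = 0.78 mm
Penetration = 0.72 / 1.5 x 100 = 48.0%


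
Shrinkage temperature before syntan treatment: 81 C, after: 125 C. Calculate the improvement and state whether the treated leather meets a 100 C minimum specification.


Improvement = 44 C
Meets 100 C spec: Yes

Improvement = 125 - 81 = 44 C
Spec check: 125 C >= 100 C? Yes


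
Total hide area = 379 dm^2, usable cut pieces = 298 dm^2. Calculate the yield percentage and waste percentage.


Yield = 78.6%
Waste = 21.4%

Yield = 298 / 379 x 100 = 78.6%
Waste = 379 - 298 = 81 dm^2
Waste% = 100 - 78.6 = 21.4%


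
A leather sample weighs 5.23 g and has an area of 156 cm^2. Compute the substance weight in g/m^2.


335.3 g/m^2

Substance weight = mass / area x 10000
SW = 5.23 / 156 x 10000
SW = 335.3 g/m^2


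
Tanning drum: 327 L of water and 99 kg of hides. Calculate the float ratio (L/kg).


Float ratio = water / hide weight
Ratio = 327 / 99 = 3.3


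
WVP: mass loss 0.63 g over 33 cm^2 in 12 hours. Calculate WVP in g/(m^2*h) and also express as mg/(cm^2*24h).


WVP = 15.91 g/(m^2*h)
Daily rate = 38.18 mg/(cm^2*24h)


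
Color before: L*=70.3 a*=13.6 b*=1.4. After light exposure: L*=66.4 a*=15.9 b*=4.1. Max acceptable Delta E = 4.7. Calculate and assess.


Delta E = 5.27
Passes: No


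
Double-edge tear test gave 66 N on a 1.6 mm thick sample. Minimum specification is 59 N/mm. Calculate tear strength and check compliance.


Tear strength = 41.3 N/mm
Compliant: No

Tear strength = 66 / 1.6 = 41.3 N/mm
Required minimum = 59 N/mm
Compliant: No


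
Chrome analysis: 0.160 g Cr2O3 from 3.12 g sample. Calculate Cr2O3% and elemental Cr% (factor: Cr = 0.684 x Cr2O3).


Cr2O3% = 0.160 / 3.12 x 100 = 5.13%
Cr% = 5.13 x 0.684 = 3.51%


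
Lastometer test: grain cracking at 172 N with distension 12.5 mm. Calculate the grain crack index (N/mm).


13.8 N/mm

Grain crack index = force / distension
Index = 172 / 12.5 = 13.8 N/mm


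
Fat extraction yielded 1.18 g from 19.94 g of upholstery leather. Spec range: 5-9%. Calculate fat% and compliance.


Fat% = 1.18 / 19.94 x 100 = 5.9%
Spec range: 5-9%
Compliant: Yes


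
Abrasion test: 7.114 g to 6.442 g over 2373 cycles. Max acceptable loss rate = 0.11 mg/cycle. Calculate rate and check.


Rate = 0.283 mg/cycle
Passes: No

Loss = 7.114 - 6.442 = 0.672 g
Rate = 0.672 g / 2373 cycles x 1000 = 0.283 mg/cycle
Max = 0.11 mg/cycle
Passes: No


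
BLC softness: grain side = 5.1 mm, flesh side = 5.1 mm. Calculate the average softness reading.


5.10 mm

Average = (5.1 + 5.1) / 2
Average = 5.10 mm


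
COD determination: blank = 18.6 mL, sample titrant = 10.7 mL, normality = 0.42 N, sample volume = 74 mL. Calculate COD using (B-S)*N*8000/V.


358.7 mg/L

COD = (18.6 - 10.7) x 0.42 x 8000 / 74
COD = 7.9 x 0.42 x 8000 / 74
COD = 358.7 mg/L


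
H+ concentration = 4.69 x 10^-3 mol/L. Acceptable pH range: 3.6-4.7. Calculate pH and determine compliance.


pH = 2.33
Compliant: No

pH = -log10(4.69 x 10^-3) = 2.33
Range: 3.6 to 4.7
Compliant: No


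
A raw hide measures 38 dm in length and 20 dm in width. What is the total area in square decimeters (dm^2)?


760 dm^2


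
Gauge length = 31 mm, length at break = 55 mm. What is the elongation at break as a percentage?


77.4%

Extension = 55 - 31 = 24 mm
Elongation = 24 / 31 x 100 = 77.4%


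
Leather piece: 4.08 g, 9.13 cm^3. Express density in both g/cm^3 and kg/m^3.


0.447 g/cm^3
447 kg/m^3


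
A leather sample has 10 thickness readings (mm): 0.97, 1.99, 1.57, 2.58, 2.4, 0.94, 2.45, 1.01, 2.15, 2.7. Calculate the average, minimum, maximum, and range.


Sum = 18.76
Average = 18.76 / 10 = 1.88 mm
Minimum = 0.94 mm
Maximum = 2.7 mm
Range = 2.7 - 0.94 = 1.76 mm


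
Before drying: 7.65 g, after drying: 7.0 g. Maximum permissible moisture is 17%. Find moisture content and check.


MC = (7.65 - 7.0) / 7.65 x 100 = 8.5%
Maximum: 17%
Acceptable: Yes


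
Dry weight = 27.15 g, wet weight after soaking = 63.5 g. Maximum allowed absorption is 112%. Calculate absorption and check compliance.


Absorption = 133.9%
Compliant: No


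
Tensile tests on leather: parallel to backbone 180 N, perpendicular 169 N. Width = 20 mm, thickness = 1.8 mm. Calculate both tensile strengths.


Area = 20 x 1.8 = 36.0 mm^2
TS (parallel) = 180 / 36.0 = 5.00 N/mm^2
TS (perpendicular) = 169 / 36.0 = 4.69 N/mm^2


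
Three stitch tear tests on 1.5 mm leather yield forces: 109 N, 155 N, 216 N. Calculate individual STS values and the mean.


STS1 = 72.7 N/mm
STS2 = 103.3 N/mm
STS3 = 144.0 N/mm
Mean = 106.7 N/mm

STS1 = 109 / 1.5 = 72.7 N/mm
STS2 = 155 / 1.5 = 103.3 N/mm
STS3 = 216 / 1.5 = 144.0 N/mm
Mean = (72.7 + 103.3 + 144.0) / 3 = 106.7 N/mm


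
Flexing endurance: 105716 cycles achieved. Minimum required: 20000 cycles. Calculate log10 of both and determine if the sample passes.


Achieved: log10 = 5.02
Required: log10 = 4.30
Passes: Yes

log10(105716) = 5.02
log10(20000) = 4.30
Passes: Yes


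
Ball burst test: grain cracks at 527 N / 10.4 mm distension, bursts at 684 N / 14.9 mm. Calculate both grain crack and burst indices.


Crack index = 50.7 N/mm
Burst index = 45.9 N/mm

Crack index = 527 / 10.4 = 50.7 N/mm
Burst index = 684 / 14.9 = 45.9 N/mm


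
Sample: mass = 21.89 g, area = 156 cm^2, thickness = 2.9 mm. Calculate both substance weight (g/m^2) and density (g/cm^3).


Substance weight = 1403.2 g/m^2
Density = 0.484 g/cm^3

SW = 21.89 / 156 x 10000 = 1403.2 g/m^2
Volume = 156 x 2.9 / 10 = 45.24 cm^3
Density = 21.89 / 45.24 = 0.484 g/cm^3


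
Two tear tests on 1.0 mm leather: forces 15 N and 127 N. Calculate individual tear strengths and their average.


Tear 1 = 15 / 1.0 = 15.0 N/mm
Tear 2 = 127 / 1.0 = 127.0 N/mm
Average = (15.0 + 127.0) / 2 = 71.0 N/mm


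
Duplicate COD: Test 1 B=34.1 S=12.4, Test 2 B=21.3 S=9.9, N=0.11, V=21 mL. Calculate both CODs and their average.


COD1 = (34.1 - 12.4) x 0.11 x 8000 / 21 = 909.3 mg/L
COD2 = (21.3 - 9.9) x 0.11 x 8000 / 21 = 477.7 mg/L
Average = (909.3 + 477.7) / 2 = 693.5 mg/L


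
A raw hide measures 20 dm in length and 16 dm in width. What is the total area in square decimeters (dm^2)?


320 dm^2


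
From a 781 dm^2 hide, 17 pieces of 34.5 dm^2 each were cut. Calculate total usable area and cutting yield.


Usable area = 586.5 dm^2
Yield = 75.1%

Total usable = 17 x 34.5 = 586.5 dm^2
Yield = 586.5 / 781 x 100 = 75.1%


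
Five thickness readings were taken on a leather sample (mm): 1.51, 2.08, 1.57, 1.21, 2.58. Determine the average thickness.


Sum = 1.51 + 2.08 + 1.57 + 1.21 + 2.58 = 8.95
Average = 8.95 / 5 = 1.79 mm


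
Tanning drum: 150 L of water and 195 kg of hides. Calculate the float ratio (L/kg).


0.8


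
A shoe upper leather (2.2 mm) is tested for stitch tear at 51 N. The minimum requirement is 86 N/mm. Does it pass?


STS = 23.2 N/mm
Passes: No

STS = 51 / 2.2 = 23.2 N/mm
Minimum required: 86 N/mm
Passes: No


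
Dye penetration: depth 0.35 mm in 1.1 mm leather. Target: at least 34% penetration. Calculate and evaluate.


Penetration = 31.8%
Meets target: No

Penetration = 0.35 / 1.1 x 100 = 31.8%
Target: 34%
Meets target: No


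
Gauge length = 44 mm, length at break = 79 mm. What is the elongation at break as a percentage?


79.5%

Extension = 79 - 44 = 35 mm
Elongation = 35 / 44 x 100 = 79.5%


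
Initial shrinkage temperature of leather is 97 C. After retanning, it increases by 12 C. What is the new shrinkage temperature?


109 C


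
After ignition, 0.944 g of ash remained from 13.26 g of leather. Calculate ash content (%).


Ash% = 0.944 / 13.26 x 100
Ash% = 7.12%


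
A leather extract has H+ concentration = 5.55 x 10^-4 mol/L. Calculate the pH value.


pH = 3.26

pH = -log10[H+]
pH = -log10(5.55 x 10^-4) = 3.26


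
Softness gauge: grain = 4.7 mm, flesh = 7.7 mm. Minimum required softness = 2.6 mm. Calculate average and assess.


Average softness = 6.20 mm
Meets requirement: Yes


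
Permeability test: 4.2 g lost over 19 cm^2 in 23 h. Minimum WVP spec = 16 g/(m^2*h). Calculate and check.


WVP = 96.11 g/(m^2*h)
Meets specification: Yes


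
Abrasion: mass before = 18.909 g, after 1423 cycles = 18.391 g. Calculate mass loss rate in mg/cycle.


0.364 mg/cycle

Mass loss = 18.909 - 18.391 = 0.518 g
Rate = 0.518 / 1423 x 1000 = 0.364 mg/cycle


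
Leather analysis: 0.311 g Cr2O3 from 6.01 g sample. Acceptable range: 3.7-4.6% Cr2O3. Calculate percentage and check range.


Cr2O3 = 5.17%
Within range: No

Cr2O3% = 0.311 / 6.01 x 100 = 5.17%
Acceptable range: 3.7 to 4.6%
Within range: No


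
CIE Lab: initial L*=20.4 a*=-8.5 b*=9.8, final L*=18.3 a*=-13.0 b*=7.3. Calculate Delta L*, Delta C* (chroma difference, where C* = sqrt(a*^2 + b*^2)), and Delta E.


Delta L* = 18.3 - 20.4 = -2.1
C1* = sqrt((-8.5)^2 + (9.8)^2) = 12.973
C2* = sqrt((-13.0)^2 + (7.3)^2) = 14.909
Delta C* = 14.909 - 12.973 = 1.94
Delta E = sqrt((-2.1)^2 + (-4.5)^2 + (-2.5)^2) = 5.56


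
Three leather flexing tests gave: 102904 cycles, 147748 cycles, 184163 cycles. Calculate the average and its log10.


Average = (102904 + 147748 + 184163) / 3 = 144938 cycles
log10(144938) = 5.16


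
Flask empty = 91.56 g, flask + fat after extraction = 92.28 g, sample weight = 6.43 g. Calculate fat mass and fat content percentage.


Fat mass = 92.28 - 91.56 = 0.72 g
Fat% = 0.72 / 6.43 x 100 = 11.2%


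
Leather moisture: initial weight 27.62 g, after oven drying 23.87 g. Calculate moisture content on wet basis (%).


13.6%

Moisture = 27.62 - 23.87 = 3.75 g
MC = 3.75 / 27.62 x 100 = 13.6%


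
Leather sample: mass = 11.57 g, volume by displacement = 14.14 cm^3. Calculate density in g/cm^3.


Density = mass / volume
Density = 11.57 / 14.14 = 0.818 g/cm^3


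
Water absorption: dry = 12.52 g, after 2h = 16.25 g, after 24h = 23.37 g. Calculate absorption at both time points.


2h absorption = 29.8%
24h absorption = 86.7%

WA (2h) = (16.25 - 12.52) / 12.52 x 100 = 29.8%
WA (24h) = (23.37 - 12.52) / 12.52 x 100 = 86.7%


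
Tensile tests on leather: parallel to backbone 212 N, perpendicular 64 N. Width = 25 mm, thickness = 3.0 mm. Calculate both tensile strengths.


Parallel = 2.83 N/mm^2
Perpendicular = 0.85 N/mm^2


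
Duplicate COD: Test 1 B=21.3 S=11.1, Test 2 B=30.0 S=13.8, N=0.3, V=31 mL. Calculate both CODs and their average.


COD1 = (21.3 - 11.1) x 0.3 x 8000 / 31 = 789.7 mg/L
COD2 = (30.0 - 13.8) x 0.3 x 8000 / 31 = 1254.2 mg/L
Average = (789.7 + 1254.2) / 2 = 1022.0 mg/L


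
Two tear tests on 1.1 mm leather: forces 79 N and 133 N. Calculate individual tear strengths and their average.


Tear 1 = 79 / 1.1 = 71.8 N/mm
Tear 2 = 133 / 1.1 = 120.9 N/mm
Average = (71.8 + 120.9) / 2 = 96.4 N/mm


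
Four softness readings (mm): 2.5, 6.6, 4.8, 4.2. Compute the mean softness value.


4.53 mm

Sum = 2.5 + 6.6 + 4.8 + 4.2
Mean = 18.1 / 4 = 4.53 mm


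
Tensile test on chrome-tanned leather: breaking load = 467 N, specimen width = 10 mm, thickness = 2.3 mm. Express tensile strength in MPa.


Cross-section = 10 x 2.3 = 23.0 mm^2
TS = 467 / 23.0 = 20.30 MPa
(1 N/mm^2 = 1 MPa)


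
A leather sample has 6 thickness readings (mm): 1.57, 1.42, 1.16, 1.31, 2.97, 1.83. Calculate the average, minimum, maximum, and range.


Sum = 10.26
Average = 10.26 / 6 = 1.71 mm
Minimum = 1.16 mm
Maximum = 2.97 mm
Range = 2.97 - 1.16 = 1.81 mm


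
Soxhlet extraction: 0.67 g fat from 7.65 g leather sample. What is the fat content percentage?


8.8%

Fat content = 0.67 / 7.65 x 100
Fat = 8.8%


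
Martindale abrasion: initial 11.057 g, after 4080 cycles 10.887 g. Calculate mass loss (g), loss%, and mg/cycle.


Loss = 11.057 - 10.887 = 0.170 g
Loss% = 0.170 / 11.057 x 100 = 1.54%
Rate = 0.170 / 4080 x 1000 = 0.042 mg/cycle


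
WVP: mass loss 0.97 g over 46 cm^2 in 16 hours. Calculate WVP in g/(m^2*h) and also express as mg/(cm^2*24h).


WVP = 0.97 / (46 x 16) x 10000 = 13.18 g/(m^2*h)
Mass loss in mg = 0.97 x 1000 = 970 mg
Per cm^2 per 24h in mg: 970 x 24 / (46 x 16) = 23280 / 736 = 31.63 mg/(cm^2*24h)
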